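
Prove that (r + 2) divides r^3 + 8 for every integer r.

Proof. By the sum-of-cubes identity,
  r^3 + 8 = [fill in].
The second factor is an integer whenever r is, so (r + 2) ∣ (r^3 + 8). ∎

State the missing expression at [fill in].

(r + 2)(r^2 - 2r + 4)

Polynomial division of r^3 + 8 by r + 2 leaves remainder 0 and quotient r^2 - 2r + 4.
Hence r^3 + 8 = (r + 2)(r^2 - 2r + 4).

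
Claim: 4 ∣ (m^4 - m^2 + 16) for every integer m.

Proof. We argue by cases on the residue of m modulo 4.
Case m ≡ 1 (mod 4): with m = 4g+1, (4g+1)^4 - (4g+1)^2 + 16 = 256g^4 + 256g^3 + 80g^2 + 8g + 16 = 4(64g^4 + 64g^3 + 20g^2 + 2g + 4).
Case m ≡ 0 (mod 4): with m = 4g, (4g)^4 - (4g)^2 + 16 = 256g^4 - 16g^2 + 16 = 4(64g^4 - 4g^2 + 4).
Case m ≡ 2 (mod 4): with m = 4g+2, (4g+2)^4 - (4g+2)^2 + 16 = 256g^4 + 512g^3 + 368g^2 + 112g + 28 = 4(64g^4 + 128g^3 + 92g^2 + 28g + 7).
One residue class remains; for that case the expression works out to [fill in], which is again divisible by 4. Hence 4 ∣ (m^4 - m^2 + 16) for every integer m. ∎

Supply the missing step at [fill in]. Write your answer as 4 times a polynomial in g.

4(64g^4 + 192g^3 + 212g^2 + 102g + 22)

The residues treated are {1, 0, 2}, so the missing case is m ≡ 3 (mod 4); write m = 4g+3.
Then (4g+3)^4 - (4g+3)^2 + 16 = 256g^4 + 768g^3 + 848g^2 + 408g + 88 = 4(64g^4 + 192g^3 + 212g^2 + 102g + 22).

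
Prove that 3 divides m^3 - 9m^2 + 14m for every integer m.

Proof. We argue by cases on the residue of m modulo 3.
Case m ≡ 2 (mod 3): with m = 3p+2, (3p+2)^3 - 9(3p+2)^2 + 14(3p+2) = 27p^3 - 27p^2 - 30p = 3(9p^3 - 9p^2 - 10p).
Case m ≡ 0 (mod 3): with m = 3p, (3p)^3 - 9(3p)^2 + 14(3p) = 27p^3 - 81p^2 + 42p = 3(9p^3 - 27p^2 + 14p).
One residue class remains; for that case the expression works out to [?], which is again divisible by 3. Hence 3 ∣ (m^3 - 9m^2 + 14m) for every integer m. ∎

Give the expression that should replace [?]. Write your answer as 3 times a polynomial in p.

Only m ≡ 1 (mod 3) is unaccounted for. Put m = 3p+1:
(3p+1)^3 - 9(3p+1)^2 + 14(3p+1) expands to 27p^3 - 54p^2 - 3p + 6,
and factoring out 3 leaves 3(9p^3 - 18p^2 - p + 2).

3(9p^3 - 18p^2 - p + 2)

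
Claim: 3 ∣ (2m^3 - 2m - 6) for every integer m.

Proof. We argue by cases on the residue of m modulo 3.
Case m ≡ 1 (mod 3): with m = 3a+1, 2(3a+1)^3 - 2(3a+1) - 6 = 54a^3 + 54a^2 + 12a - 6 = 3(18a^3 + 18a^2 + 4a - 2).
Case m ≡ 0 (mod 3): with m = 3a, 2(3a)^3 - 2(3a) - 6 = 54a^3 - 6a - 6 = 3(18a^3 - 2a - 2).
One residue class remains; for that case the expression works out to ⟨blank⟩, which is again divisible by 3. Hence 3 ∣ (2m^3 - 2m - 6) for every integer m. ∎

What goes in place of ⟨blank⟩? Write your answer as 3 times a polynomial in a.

The residues treated are {1, 0}, so the missing case is m ≡ 2 (mod 3); write m = 3a+2.
Then 2(3a+2)^3 - 2(3a+2) - 6 = 54a^3 + 108a^2 + 66a + 6 = 3(18a^3 + 36a^2 + 22a + 2).

3(18a^3 + 36a^2 + 22a + 2)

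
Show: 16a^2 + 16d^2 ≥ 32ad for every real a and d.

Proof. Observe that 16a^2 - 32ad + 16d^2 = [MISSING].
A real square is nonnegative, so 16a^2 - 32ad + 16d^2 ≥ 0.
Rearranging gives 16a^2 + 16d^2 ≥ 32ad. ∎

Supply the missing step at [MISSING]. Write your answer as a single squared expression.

16a^2 - 32ad + 16d^2 is a perfect-square trinomial: the outer terms are (4a)^2 and (4d)^2, and the cross term is -2·4a·4d.
So 16a^2 - 32ad + 16d^2 = (4a - 4d)^2 ≥ 0.

(4a - 4d)^2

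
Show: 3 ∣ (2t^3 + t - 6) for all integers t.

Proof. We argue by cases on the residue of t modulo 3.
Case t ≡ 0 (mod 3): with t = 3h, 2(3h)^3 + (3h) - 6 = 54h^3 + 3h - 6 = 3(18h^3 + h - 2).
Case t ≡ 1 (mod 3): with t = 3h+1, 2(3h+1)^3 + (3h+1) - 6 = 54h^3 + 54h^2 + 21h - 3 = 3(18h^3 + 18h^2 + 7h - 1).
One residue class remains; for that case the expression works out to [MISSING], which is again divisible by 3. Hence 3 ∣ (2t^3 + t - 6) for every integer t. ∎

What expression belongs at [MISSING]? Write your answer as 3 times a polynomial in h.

Only t ≡ 2 (mod 3) is unaccounted for. Put t = 3h+2:
2(3h+2)^3 + (3h+2) - 6 expands to 54h^3 + 108h^2 + 75h + 12,
and factoring out 3 leaves 3(18h^3 + 36h^2 + 25h + 4).

3(18h^3 + 36h^2 + 25h + 4)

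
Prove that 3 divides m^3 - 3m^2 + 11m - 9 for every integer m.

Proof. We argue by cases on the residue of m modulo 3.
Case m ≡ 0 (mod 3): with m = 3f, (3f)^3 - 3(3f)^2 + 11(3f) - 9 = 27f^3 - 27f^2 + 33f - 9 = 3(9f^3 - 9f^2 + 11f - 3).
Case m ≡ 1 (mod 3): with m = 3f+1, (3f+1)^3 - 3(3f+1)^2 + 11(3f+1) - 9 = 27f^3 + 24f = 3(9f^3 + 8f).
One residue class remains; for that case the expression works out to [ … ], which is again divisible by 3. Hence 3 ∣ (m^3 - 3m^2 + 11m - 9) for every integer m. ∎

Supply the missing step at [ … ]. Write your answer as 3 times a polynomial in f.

The residues treated are {0, 1}, so the missing case is m ≡ 2 (mod 3); write m = 3f+2.
Then (3f+2)^3 - 3(3f+2)^2 + 11(3f+2) - 9 = 27f^3 + 27f^2 + 33f + 9 = 3(9f^3 + 9f^2 + 11f + 3).

3(9f^3 + 9f^2 + 11f + 3)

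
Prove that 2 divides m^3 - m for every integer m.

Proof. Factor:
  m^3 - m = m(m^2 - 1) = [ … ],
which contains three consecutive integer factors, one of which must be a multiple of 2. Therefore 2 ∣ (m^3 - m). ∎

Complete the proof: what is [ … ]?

m(m^2 - 1) = m(m - 1)(m + 1) = (m - 1)m(m + 1).
These three factors are consecutive integers, so their product is divisible by 2.

(m - 1)m(m + 1)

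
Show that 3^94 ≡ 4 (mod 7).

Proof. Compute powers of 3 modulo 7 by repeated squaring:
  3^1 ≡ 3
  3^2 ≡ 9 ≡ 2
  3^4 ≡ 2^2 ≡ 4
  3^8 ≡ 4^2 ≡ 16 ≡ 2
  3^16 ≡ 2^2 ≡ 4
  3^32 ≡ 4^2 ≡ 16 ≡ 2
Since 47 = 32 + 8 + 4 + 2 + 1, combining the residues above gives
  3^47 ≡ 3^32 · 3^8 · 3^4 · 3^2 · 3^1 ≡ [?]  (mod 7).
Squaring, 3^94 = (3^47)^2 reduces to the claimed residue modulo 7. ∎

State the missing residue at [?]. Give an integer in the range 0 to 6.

5

3^32 · 3^8 · 3^4 · 3^2 · 3^1 ≡ 2 · 2 · 4 · 2 · 3 = 96.
96 mod 7 = 5, so 3^47 ≡ 5 (mod 7).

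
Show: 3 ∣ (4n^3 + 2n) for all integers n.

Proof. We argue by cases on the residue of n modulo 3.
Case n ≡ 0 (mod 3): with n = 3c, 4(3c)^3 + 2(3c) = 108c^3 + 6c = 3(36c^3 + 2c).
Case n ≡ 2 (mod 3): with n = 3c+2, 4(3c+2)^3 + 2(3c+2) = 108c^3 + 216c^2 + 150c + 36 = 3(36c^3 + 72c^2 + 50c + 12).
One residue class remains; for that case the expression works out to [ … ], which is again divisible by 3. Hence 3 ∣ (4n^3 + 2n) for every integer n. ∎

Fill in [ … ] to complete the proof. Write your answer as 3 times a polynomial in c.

3(36c^3 + 36c^2 + 14c + 2)

The residues treated are {0, 2}, so the missing case is n ≡ 1 (mod 3); write n = 3c+1.
Then 4(3c+1)^3 + 2(3c+1) = 108c^3 + 108c^2 + 42c + 6 = 3(36c^3 + 36c^2 + 14c + 2).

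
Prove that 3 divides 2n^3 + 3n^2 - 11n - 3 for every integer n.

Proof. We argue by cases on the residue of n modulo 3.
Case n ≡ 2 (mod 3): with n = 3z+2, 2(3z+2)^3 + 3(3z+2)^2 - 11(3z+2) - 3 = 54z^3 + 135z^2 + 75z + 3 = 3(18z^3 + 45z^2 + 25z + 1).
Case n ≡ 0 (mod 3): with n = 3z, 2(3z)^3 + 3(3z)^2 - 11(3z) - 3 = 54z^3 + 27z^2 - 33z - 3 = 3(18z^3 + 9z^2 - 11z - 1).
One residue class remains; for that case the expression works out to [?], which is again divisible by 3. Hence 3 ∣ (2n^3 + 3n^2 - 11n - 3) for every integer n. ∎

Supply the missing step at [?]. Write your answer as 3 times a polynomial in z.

Only n ≡ 1 (mod 3) is unaccounted for. Put n = 3z+1:
2(3z+1)^3 + 3(3z+1)^2 - 11(3z+1) - 3 expands to 54z^3 + 81z^2 + 3z - 9,
and factoring out 3 leaves 3(18z^3 + 27z^2 + z - 3).

3(18z^3 + 27z^2 + z - 3)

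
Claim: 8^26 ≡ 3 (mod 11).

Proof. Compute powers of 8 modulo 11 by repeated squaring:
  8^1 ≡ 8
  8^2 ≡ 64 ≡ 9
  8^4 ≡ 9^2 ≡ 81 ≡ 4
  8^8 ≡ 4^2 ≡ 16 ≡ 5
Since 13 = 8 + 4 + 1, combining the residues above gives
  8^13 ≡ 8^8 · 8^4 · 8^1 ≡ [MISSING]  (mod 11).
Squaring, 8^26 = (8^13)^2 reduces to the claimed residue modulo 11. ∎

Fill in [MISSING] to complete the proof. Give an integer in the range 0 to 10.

6

8^8 · 8^4 · 8^1 ≡ 5 · 4 · 8 = 160.
160 mod 11 = 6, so 8^13 ≡ 6 (mod 11).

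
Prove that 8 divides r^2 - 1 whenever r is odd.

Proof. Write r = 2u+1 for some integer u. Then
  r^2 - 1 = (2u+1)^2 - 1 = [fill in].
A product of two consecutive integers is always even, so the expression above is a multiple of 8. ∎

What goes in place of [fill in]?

4u(u + 1)

(2u+1)^2 - 1 = 4u^2 + 4u + 1 - 1 = 4u^2 + 4u = 4u(u+1).
Since u and u+1 are consecutive, u(u+1) is even, and 4·(even) is a multiple of 8.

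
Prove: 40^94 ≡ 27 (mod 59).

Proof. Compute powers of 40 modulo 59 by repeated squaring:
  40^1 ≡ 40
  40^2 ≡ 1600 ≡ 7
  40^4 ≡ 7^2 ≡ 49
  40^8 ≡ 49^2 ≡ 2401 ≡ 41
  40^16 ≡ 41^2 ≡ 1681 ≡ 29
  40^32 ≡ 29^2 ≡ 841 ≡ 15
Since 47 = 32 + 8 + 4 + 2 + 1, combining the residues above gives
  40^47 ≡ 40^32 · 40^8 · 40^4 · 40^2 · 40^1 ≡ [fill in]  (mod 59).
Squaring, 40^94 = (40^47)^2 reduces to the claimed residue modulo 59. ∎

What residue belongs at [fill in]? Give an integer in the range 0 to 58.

Multiply the listed residues: 15 · 41 · 49 · 7 · 40 = 615 → 30135 → 210945 → 8437800.
Reducing modulo 59: 8437800 = 143013·59 + 33, so 40^47 ≡ 33.

33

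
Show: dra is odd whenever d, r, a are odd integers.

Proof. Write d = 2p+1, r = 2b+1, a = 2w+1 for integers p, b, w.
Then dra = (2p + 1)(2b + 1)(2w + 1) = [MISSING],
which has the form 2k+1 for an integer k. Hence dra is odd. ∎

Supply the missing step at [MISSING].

Expanding: (2p + 1)(2b + 1)(2w + 1) = 8bpw + 4bp + 4bw + 2b + 4pw + 2p + 2w + 1.
Every term except the constant is even, so this is 2(4bpw + 2bp + 2bw + b + 2pw + p + w) + 1,
and 4bpw + 2bp + 2bw + b + 2pw + p + w ∈ ℤ gives the required form.

2(4bpw + 2bp + 2bw + b + 2pw + p + w) + 1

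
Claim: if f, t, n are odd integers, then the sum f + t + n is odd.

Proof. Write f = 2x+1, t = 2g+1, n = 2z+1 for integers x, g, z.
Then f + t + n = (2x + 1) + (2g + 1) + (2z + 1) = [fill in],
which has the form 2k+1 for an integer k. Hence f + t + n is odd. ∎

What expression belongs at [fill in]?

2(g + x + z + 1) + 1

Expanding: (2x + 1) + (2g + 1) + (2z + 1) = 2g + 2x + 2z + 3.
Every term except the constant is even, so this is 2(g + x + z + 1) + 1,
and g + x + z + 1 ∈ ℤ gives the required form.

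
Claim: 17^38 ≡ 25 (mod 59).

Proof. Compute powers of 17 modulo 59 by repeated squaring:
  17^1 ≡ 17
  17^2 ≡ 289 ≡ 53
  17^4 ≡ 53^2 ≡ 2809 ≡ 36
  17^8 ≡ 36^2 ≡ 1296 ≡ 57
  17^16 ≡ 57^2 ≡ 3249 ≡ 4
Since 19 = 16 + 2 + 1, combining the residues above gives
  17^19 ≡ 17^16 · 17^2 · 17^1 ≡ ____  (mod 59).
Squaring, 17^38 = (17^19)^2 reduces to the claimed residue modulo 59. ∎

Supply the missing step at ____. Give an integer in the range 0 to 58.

Multiply the listed residues: 4 · 53 · 17 = 212 → 3604.
Reducing modulo 59: 3604 = 61·59 + 5, so 17^19 ≡ 5.

5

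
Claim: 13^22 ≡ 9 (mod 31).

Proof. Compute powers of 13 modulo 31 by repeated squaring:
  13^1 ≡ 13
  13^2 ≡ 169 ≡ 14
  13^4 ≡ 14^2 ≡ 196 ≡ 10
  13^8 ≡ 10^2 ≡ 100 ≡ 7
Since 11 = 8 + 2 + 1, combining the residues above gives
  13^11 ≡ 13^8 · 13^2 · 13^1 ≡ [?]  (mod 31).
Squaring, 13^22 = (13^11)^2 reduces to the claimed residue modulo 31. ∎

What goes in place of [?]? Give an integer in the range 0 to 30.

Multiply the listed residues: 7 · 14 · 13 = 98 → 1274.
Reducing modulo 31: 1274 = 41·31 + 3, so 13^11 ≡ 3.

3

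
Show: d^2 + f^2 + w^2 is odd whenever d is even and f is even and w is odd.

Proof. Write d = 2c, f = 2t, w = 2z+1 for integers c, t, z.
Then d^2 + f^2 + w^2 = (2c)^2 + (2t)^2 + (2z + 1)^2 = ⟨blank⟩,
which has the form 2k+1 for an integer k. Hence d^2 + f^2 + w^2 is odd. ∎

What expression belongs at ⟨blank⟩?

(2c)^2 + (2t)^2 + (2z + 1)^2 = 4c^2 + 4t^2 + 4z^2 + 4z + 1
= 2(2c^2 + 2t^2 + 2z^2 + 2z) + 1.
Since 2c^2 + 2t^2 + 2z^2 + 2z is an integer, the sum of squares is of the form 2k+1 for an integer k.

2(2c^2 + 2t^2 + 2z^2 + 2z) + 1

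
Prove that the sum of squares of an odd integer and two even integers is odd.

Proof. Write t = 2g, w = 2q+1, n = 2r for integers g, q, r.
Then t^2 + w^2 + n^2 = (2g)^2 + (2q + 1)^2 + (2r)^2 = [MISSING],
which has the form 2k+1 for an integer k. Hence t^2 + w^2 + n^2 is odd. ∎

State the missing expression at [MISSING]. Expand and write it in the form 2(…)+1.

Expanding: (2g)^2 + (2q + 1)^2 + (2r)^2 = 4g^2 + 4q^2 + 4q + 4r^2 + 1.
Every term except the constant is even, so this is 2(2g^2 + 2q^2 + 2q + 2r^2) + 1,
and 2g^2 + 2q^2 + 2q + 2r^2 ∈ ℤ gives the required form.

2(2g^2 + 2q^2 + 2q + 2r^2) + 1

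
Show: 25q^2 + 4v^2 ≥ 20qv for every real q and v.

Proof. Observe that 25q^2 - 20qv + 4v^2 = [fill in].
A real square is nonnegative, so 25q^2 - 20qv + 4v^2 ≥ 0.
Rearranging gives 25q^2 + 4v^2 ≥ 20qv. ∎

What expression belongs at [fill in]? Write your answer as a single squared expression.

(5q - 2v)^2

25q^2 - 20qv + 4v^2 is a perfect-square trinomial: the outer terms are (5q)^2 and (2v)^2, and the cross term is -2·5q·2v.
So 25q^2 - 20qv + 4v^2 = (5q - 2v)^2 ≥ 0.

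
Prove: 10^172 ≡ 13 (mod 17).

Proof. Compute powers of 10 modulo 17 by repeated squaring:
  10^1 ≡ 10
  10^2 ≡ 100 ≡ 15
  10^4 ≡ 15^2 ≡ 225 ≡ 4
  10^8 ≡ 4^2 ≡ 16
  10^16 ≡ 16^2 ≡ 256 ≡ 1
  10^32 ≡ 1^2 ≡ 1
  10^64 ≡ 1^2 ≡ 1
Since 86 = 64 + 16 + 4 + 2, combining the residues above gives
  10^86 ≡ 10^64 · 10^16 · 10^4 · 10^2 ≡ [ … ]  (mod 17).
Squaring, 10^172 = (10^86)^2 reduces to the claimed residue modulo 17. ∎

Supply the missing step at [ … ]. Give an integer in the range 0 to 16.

9

10^64 · 10^16 · 10^4 · 10^2 ≡ 1 · 1 · 4 · 15 = 60.
60 mod 17 = 9, so 10^86 ≡ 9 (mod 17).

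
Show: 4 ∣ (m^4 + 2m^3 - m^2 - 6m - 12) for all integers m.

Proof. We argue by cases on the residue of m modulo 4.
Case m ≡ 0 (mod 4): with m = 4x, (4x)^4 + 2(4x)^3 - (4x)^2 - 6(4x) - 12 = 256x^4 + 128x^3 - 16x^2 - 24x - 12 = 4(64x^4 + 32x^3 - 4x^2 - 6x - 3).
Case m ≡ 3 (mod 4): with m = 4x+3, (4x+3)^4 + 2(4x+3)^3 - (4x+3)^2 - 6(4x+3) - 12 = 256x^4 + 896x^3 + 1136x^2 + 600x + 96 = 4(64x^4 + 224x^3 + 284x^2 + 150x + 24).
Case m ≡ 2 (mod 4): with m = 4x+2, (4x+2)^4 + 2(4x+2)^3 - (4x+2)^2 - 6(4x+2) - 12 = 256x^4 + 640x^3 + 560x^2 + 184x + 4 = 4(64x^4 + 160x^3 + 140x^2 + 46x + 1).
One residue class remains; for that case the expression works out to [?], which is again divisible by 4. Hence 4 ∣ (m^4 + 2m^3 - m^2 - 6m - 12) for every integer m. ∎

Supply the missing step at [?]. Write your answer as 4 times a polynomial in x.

The residues treated are {0, 3, 2}, so the missing case is m ≡ 1 (mod 4); write m = 4x+1.
Then (4x+1)^4 + 2(4x+1)^3 - (4x+1)^2 - 6(4x+1) - 12 = 256x^4 + 384x^3 + 176x^2 + 8x - 16 = 4(64x^4 + 96x^3 + 44x^2 + 2x - 4).

4(64x^4 + 96x^3 + 44x^2 + 2x - 4)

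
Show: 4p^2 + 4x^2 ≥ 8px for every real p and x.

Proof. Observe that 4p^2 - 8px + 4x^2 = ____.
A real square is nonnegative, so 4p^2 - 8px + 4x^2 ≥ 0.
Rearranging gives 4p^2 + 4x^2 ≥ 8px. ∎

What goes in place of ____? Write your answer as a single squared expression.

(2p - 2x)^2

4p^2 - 8px + 4x^2 is a perfect-square trinomial: the outer terms are (2p)^2 and (2x)^2, and the cross term is -2·2p·2x.
So 4p^2 - 8px + 4x^2 = (2p - 2x)^2 ≥ 0.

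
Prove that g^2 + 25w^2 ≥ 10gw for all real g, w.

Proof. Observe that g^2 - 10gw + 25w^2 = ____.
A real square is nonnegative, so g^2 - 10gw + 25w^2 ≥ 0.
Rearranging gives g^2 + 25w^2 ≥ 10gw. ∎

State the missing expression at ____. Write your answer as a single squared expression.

g^2 - 10gw + 25w^2 is a perfect-square trinomial: the outer terms are (g)^2 and (5w)^2, and the cross term is -2·g·5w.
So g^2 - 10gw + 25w^2 = (g - 5w)^2 ≥ 0.

(g - 5w)^2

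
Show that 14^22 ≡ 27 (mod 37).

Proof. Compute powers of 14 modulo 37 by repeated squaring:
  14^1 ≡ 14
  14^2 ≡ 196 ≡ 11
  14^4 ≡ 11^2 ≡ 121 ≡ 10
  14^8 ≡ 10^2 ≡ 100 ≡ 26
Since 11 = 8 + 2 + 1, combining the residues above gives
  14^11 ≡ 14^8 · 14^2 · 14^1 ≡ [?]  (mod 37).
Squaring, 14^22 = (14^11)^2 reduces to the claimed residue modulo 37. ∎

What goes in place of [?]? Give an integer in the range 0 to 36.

8

14^8 · 14^2 · 14^1 ≡ 26 · 11 · 14 = 4004.
4004 mod 37 = 8, so 14^11 ≡ 8 (mod 37).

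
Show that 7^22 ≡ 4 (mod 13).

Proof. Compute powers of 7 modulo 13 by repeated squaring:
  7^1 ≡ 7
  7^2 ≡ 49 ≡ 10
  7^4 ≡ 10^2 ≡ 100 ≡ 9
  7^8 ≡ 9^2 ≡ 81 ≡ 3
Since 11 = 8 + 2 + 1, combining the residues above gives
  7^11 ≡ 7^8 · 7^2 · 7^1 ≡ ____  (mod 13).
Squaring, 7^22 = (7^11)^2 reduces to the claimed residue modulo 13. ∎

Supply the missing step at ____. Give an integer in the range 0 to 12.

Multiply the listed residues: 3 · 10 · 7 = 30 → 210.
Reducing modulo 13: 210 = 16·13 + 2, so 7^11 ≡ 2.

2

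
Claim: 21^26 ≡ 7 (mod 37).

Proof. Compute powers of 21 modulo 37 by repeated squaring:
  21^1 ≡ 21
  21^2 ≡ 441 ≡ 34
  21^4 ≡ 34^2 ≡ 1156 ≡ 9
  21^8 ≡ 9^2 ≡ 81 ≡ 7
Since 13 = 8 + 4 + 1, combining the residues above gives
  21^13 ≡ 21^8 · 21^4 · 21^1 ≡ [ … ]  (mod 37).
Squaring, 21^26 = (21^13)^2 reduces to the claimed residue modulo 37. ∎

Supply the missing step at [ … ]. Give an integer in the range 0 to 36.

28

Multiply the listed residues: 7 · 9 · 21 = 63 → 1323.
Reducing modulo 37: 1323 = 35·37 + 28, so 21^13 ≡ 28.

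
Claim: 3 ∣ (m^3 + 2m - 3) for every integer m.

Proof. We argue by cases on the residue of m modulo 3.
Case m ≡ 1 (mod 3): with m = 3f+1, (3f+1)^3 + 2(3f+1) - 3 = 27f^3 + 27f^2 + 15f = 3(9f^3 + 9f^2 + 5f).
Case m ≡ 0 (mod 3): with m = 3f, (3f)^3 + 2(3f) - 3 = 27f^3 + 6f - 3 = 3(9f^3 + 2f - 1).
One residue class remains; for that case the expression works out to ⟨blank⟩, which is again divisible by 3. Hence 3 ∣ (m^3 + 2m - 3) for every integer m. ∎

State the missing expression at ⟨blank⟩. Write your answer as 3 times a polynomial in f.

3(9f^3 + 18f^2 + 14f + 3)

The residues treated are {1, 0}, so the missing case is m ≡ 2 (mod 3); write m = 3f+2.
Then (3f+2)^3 + 2(3f+2) - 3 = 27f^3 + 54f^2 + 42f + 9 = 3(9f^3 + 18f^2 + 14f + 3).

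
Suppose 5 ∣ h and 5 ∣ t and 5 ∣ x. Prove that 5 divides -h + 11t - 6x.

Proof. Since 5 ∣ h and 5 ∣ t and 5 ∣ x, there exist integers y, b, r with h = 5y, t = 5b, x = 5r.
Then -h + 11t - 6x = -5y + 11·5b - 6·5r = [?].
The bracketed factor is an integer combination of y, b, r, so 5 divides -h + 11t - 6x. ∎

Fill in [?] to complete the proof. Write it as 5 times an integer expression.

Pull the common 5 out of every term: -5y + 11·5b - 6·5r = 5(11b - 6r - y).
11b - 6r - y is an integer, which exhibits the divisibility.

5(11b - 6r - y)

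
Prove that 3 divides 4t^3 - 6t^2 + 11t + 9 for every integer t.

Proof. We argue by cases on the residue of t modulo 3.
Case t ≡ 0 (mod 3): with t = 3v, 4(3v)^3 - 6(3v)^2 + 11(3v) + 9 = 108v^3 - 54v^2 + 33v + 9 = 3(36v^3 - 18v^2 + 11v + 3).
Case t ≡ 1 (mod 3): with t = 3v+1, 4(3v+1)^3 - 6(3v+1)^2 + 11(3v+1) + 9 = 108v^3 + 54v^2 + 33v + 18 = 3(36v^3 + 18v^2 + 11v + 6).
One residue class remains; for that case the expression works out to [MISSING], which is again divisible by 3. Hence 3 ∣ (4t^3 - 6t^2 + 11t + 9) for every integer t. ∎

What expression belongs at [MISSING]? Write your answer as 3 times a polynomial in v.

Only t ≡ 2 (mod 3) is unaccounted for. Put t = 3v+2:
4(3v+2)^3 - 6(3v+2)^2 + 11(3v+2) + 9 expands to 108v^3 + 162v^2 + 105v + 39,
and factoring out 3 leaves 3(36v^3 + 54v^2 + 35v + 13).

3(36v^3 + 54v^2 + 35v + 13)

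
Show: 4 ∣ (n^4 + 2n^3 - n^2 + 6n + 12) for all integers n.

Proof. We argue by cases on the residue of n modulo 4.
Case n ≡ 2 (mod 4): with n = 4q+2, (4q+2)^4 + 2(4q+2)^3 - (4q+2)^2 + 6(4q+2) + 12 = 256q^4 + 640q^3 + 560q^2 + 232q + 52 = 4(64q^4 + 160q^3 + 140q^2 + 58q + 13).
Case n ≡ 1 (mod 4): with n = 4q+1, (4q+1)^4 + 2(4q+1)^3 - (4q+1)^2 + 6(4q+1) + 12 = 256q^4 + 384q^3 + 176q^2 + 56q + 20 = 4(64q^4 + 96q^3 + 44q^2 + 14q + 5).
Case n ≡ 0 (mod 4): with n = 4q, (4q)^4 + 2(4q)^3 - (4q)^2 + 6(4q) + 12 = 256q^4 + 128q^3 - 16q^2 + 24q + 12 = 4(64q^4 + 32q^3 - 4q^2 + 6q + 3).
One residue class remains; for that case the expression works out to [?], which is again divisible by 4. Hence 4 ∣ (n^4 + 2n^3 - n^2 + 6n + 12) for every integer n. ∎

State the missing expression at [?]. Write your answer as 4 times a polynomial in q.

4(64q^4 + 224q^3 + 284q^2 + 162q + 39)

The residues treated are {2, 1, 0}, so the missing case is n ≡ 3 (mod 4); write n = 4q+3.
Then (4q+3)^4 + 2(4q+3)^3 - (4q+3)^2 + 6(4q+3) + 12 = 256q^4 + 896q^3 + 1136q^2 + 648q + 156 = 4(64q^4 + 224q^3 + 284q^2 + 162q + 39).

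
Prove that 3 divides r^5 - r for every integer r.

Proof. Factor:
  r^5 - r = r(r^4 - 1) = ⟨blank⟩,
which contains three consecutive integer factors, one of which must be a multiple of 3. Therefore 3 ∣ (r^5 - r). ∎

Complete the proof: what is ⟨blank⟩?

(r - 1)r(r + 1)(r^2 + 1)

r^4 - 1 = (r^2 - 1)(r^2 + 1), and r^2 - 1 = (r-1)(r+1).
So r(r^4 - 1) = (r - 1)r(r + 1)(r^2 + 1).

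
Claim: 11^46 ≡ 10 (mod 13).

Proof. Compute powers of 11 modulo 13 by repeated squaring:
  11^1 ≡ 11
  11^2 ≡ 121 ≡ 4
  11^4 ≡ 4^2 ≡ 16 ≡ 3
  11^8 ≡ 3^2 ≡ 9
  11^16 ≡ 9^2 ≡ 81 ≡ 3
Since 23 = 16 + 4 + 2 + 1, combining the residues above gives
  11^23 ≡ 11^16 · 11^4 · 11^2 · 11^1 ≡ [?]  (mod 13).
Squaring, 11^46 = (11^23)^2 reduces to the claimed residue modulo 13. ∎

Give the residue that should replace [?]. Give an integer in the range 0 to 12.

Multiply the listed residues: 3 · 3 · 4 · 11 = 9 → 36 → 396.
Reducing modulo 13: 396 = 30·13 + 6, so 11^23 ≡ 6.

6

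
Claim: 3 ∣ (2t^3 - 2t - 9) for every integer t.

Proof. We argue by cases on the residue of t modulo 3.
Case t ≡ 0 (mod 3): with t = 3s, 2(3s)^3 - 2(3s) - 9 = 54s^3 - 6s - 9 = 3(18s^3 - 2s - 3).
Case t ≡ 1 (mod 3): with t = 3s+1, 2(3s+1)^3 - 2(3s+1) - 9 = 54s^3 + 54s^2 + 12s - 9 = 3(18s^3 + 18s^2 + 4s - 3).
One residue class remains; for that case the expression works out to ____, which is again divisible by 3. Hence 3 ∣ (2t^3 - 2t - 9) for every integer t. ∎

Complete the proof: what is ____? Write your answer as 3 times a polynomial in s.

The residues treated are {0, 1}, so the missing case is t ≡ 2 (mod 3); write t = 3s+2.
Then 2(3s+2)^3 - 2(3s+2) - 9 = 54s^3 + 108s^2 + 66s + 3 = 3(18s^3 + 36s^2 + 22s + 1).

3(18s^3 + 36s^2 + 22s + 1)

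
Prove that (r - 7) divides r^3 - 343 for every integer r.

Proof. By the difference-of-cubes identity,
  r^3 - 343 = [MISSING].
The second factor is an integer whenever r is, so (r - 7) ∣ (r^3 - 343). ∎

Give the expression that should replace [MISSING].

(r - 7)(r^2 + 7r + 49)

Polynomial division of r^3 - 343 by r - 7 leaves remainder 0 and quotient r^2 + 7r + 49.
Hence r^3 - 343 = (r - 7)(r^2 + 7r + 49).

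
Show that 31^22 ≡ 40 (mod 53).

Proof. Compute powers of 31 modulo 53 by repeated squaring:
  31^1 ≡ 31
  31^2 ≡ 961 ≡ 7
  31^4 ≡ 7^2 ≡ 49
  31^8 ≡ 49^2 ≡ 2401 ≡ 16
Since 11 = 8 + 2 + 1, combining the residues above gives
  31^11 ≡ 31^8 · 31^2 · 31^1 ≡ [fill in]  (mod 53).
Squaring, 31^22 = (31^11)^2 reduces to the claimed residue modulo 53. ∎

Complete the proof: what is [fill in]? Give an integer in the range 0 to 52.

27

Multiply the listed residues: 16 · 7 · 31 = 112 → 3472.
Reducing modulo 53: 3472 = 65·53 + 27, so 31^11 ≡ 27.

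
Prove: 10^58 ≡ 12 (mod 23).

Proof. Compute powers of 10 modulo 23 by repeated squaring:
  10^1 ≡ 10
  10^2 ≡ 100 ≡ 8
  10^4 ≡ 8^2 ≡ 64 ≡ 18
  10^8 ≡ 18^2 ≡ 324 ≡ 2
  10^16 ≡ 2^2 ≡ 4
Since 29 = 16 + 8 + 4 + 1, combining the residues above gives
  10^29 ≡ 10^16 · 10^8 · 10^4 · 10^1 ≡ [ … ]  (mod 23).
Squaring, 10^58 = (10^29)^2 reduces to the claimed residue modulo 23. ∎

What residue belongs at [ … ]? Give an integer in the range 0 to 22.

14

10^16 · 10^8 · 10^4 · 10^1 ≡ 4 · 2 · 18 · 10 = 1440.
1440 mod 23 = 14, so 10^29 ≡ 14 (mod 23).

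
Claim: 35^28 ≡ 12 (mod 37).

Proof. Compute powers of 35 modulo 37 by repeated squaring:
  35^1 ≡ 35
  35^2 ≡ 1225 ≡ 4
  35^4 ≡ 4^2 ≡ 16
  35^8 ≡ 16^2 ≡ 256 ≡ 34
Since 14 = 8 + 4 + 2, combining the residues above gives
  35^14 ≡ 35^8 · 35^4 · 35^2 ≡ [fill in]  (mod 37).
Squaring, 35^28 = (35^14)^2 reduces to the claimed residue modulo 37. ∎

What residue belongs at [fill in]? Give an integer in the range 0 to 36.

30

Multiply the listed residues: 34 · 16 · 4 = 544 → 2176.
Reducing modulo 37: 2176 = 58·37 + 30, so 35^14 ≡ 30.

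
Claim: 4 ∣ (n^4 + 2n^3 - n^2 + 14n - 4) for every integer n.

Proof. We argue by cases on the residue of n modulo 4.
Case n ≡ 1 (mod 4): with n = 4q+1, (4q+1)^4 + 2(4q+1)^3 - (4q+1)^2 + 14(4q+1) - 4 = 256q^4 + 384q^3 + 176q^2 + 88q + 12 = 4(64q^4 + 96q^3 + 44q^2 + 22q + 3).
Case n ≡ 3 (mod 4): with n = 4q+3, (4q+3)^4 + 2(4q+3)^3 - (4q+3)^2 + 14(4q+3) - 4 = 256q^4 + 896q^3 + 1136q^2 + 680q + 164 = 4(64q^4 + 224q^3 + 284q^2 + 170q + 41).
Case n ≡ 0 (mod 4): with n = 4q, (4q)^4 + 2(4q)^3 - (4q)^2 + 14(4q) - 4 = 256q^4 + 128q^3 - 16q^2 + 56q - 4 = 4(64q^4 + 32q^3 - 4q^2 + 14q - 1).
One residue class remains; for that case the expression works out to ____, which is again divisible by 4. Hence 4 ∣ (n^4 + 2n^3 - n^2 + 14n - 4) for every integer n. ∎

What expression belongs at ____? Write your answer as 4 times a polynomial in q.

The residues treated are {1, 3, 0}, so the missing case is n ≡ 2 (mod 4); write n = 4q+2.
Then (4q+2)^4 + 2(4q+2)^3 - (4q+2)^2 + 14(4q+2) - 4 = 256q^4 + 640q^3 + 560q^2 + 264q + 52 = 4(64q^4 + 160q^3 + 140q^2 + 66q + 13).

4(64q^4 + 160q^3 + 140q^2 + 66q + 13)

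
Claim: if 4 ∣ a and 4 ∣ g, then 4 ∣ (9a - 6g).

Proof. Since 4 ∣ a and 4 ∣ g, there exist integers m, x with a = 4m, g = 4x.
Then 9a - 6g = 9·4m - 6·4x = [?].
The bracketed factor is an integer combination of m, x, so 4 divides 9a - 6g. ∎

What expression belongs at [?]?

Pull the common 4 out of every term: 9·4m - 6·4x = 4(9m - 6x).
9m - 6x is an integer, which exhibits the divisibility.

4(9m - 6x)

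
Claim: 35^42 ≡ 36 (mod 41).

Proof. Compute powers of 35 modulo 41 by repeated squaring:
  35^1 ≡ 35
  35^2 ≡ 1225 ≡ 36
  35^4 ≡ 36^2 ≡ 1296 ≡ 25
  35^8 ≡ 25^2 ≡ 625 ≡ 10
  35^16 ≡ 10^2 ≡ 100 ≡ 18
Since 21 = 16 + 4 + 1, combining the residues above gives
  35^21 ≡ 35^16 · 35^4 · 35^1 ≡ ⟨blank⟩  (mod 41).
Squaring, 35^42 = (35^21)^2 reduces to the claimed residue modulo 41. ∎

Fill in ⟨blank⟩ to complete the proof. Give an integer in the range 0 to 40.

6

Multiply the listed residues: 18 · 25 · 35 = 450 → 15750.
Reducing modulo 41: 15750 = 384·41 + 6, so 35^21 ≡ 6.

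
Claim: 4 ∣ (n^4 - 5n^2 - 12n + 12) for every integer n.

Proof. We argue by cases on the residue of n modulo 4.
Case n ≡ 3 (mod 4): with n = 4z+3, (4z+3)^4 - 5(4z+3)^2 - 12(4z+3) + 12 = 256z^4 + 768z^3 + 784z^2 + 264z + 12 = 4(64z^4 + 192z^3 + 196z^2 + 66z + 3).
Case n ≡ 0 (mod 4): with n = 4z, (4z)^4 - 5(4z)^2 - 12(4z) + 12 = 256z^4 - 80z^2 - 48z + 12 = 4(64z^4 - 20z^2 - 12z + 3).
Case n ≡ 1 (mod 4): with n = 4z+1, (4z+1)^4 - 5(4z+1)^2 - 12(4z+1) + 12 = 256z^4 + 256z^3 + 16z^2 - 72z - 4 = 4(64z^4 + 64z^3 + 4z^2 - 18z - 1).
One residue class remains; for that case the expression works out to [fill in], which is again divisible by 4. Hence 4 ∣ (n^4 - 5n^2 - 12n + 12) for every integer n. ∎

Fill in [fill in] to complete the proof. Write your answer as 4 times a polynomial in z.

4(64z^4 + 128z^3 + 76z^2 - 4)

The residues treated are {3, 0, 1}, so the missing case is n ≡ 2 (mod 4); write n = 4z+2.
Then (4z+2)^4 - 5(4z+2)^2 - 12(4z+2) + 12 = 256z^4 + 512z^3 + 304z^2 - 16 = 4(64z^4 + 128z^3 + 76z^2 - 4).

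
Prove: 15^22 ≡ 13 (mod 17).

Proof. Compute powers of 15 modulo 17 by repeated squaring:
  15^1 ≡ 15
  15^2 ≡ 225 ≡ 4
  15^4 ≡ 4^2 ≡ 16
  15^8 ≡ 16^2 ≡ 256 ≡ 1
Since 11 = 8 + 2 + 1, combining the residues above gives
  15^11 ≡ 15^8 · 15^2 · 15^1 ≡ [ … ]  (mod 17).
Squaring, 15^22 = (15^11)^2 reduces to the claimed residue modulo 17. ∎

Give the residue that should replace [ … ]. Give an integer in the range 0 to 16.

15^8 · 15^2 · 15^1 ≡ 1 · 4 · 15 = 60.
60 mod 17 = 9, so 15^11 ≡ 9 (mod 17).

9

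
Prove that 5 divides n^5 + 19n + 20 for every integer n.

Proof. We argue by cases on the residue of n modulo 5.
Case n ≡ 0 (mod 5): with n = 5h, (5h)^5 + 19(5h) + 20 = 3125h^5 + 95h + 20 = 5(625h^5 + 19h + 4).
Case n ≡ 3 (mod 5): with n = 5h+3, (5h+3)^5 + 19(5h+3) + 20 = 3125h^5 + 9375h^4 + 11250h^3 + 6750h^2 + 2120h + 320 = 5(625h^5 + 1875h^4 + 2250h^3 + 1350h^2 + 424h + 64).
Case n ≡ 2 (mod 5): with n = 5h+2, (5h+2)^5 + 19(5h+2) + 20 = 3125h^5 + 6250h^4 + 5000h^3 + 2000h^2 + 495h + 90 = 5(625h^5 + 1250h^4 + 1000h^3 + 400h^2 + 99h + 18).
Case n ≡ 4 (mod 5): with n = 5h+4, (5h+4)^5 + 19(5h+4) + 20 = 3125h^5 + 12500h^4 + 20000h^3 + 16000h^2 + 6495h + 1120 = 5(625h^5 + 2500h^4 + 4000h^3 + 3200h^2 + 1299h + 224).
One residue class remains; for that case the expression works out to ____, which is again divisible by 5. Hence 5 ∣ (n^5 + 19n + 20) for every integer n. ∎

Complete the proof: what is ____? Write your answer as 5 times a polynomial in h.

5(625h^5 + 625h^4 + 250h^3 + 50h^2 + 24h + 8)

Only n ≡ 1 (mod 5) is unaccounted for. Put n = 5h+1:
(5h+1)^5 + 19(5h+1) + 20 expands to 3125h^5 + 3125h^4 + 1250h^3 + 250h^2 + 120h + 40,
and factoring out 5 leaves 5(625h^5 + 625h^4 + 250h^3 + 50h^2 + 24h + 8).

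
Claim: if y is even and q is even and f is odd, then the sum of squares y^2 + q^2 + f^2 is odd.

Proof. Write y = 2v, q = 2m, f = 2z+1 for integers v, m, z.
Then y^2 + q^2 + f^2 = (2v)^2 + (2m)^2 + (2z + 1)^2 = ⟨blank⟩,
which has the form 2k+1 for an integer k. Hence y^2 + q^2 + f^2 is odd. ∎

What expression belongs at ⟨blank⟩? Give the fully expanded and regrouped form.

2(2m^2 + 2v^2 + 2z^2 + 2z) + 1

(2v)^2 + (2m)^2 + (2z + 1)^2 = 4m^2 + 4v^2 + 4z^2 + 4z + 1
= 2(2m^2 + 2v^2 + 2z^2 + 2z) + 1.
Since 2m^2 + 2v^2 + 2z^2 + 2z is an integer, the sum of squares is of the form 2k+1 for an integer k.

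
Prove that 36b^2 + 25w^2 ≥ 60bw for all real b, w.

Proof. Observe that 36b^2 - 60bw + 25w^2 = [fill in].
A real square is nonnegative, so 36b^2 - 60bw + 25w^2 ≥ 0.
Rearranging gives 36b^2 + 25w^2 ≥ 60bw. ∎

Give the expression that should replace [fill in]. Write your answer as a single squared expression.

The leading and trailing coefficients are 6^2 and 5^2, and 60 = 2·6·5, so the trinomial is (6b - 5w)^2.
Hence 36b^2 - 60bw + 25w^2 ≥ 0.

(6b - 5w)^2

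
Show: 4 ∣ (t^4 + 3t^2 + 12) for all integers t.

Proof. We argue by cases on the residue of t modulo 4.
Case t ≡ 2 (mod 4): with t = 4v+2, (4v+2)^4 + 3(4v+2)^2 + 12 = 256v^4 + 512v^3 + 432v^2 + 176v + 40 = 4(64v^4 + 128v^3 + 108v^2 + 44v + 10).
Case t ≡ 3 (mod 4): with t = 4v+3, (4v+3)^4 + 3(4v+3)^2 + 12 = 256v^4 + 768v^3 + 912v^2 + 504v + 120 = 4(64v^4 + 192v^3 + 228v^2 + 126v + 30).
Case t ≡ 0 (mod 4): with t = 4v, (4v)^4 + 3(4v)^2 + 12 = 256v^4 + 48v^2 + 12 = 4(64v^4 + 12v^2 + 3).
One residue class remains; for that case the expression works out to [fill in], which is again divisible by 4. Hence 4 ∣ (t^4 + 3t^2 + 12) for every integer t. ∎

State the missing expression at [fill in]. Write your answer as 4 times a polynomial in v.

Only t ≡ 1 (mod 4) is unaccounted for. Put t = 4v+1:
(4v+1)^4 + 3(4v+1)^2 + 12 expands to 256v^4 + 256v^3 + 144v^2 + 40v + 16,
and factoring out 4 leaves 4(64v^4 + 64v^3 + 36v^2 + 10v + 4).

4(64v^4 + 64v^3 + 36v^2 + 10v + 4)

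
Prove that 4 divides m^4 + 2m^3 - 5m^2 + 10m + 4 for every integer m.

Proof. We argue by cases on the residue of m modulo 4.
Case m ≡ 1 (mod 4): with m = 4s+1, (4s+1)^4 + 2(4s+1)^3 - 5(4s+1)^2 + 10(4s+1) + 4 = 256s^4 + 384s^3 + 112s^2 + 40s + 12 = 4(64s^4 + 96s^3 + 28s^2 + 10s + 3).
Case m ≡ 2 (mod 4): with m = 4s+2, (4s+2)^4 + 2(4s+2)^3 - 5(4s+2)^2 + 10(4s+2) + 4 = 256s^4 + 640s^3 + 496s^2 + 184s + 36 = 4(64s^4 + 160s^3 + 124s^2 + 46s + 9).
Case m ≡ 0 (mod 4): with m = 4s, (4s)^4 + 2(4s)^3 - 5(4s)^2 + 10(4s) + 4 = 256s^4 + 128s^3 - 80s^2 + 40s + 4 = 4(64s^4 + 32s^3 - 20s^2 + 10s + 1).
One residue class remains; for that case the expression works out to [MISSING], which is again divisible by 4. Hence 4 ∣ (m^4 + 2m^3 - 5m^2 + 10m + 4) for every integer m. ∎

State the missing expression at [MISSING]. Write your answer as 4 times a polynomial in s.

Only m ≡ 3 (mod 4) is unaccounted for. Put m = 4s+3:
(4s+3)^4 + 2(4s+3)^3 - 5(4s+3)^2 + 10(4s+3) + 4 expands to 256s^4 + 896s^3 + 1072s^2 + 568s + 124,
and factoring out 4 leaves 4(64s^4 + 224s^3 + 268s^2 + 142s + 31).

4(64s^4 + 224s^3 + 268s^2 + 142s + 31)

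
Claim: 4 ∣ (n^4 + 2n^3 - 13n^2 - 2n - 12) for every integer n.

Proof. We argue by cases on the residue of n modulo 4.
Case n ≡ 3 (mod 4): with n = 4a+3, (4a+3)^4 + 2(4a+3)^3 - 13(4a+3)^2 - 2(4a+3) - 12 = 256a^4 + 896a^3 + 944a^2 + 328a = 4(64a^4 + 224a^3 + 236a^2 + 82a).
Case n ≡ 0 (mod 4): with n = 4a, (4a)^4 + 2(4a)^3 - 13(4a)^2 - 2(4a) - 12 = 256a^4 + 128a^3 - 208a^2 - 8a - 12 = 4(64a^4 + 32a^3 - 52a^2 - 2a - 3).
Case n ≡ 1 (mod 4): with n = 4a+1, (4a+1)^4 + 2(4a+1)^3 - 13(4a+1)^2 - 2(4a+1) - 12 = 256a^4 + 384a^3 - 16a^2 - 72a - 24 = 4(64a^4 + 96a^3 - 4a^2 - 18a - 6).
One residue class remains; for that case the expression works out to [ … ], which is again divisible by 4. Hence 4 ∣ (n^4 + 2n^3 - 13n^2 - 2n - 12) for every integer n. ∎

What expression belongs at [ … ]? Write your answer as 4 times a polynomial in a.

The residues treated are {3, 0, 1}, so the missing case is n ≡ 2 (mod 4); write n = 4a+2.
Then (4a+2)^4 + 2(4a+2)^3 - 13(4a+2)^2 - 2(4a+2) - 12 = 256a^4 + 640a^3 + 368a^2 + 8a - 36 = 4(64a^4 + 160a^3 + 92a^2 + 2a - 9).

4(64a^4 + 160a^3 + 92a^2 + 2a - 9)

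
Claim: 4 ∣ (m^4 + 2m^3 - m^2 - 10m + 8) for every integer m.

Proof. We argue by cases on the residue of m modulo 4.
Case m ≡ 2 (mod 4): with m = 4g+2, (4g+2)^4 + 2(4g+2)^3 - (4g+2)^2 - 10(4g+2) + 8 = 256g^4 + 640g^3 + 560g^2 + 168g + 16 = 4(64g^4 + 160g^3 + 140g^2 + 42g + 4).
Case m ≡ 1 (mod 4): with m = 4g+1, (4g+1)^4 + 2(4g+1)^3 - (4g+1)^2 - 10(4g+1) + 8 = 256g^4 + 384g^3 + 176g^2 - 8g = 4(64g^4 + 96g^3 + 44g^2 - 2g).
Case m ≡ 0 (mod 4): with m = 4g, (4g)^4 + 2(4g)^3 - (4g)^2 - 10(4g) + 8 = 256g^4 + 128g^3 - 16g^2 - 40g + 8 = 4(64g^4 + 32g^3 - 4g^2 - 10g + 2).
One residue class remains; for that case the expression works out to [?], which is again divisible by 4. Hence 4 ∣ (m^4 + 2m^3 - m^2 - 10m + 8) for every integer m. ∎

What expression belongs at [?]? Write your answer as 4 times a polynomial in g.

The residues treated are {2, 1, 0}, so the missing case is m ≡ 3 (mod 4); write m = 4g+3.
Then (4g+3)^4 + 2(4g+3)^3 - (4g+3)^2 - 10(4g+3) + 8 = 256g^4 + 896g^3 + 1136g^2 + 584g + 104 = 4(64g^4 + 224g^3 + 284g^2 + 146g + 26).

4(64g^4 + 224g^3 + 284g^2 + 146g + 26)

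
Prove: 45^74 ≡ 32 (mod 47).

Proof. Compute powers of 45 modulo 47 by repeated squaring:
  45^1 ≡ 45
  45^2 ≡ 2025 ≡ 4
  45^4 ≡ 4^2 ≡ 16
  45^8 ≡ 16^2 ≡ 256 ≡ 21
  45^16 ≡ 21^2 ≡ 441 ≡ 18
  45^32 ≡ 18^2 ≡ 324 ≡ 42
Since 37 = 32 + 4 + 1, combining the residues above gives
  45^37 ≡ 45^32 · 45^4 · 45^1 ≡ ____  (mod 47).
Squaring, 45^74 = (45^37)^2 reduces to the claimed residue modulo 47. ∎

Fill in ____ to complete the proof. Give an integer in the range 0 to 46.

Multiply the listed residues: 42 · 16 · 45 = 672 → 30240.
Reducing modulo 47: 30240 = 643·47 + 19, so 45^37 ≡ 19.

19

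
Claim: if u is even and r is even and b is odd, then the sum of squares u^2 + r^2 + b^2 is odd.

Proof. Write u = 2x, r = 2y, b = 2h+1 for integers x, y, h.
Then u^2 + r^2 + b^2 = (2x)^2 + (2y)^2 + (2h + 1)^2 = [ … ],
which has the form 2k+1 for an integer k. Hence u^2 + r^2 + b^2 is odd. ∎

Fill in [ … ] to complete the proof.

Expanding: (2x)^2 + (2y)^2 + (2h + 1)^2 = 4h^2 + 4h + 4x^2 + 4y^2 + 1.
Every term except the constant is even, so this is 2(2h^2 + 2h + 2x^2 + 2y^2) + 1,
and 2h^2 + 2h + 2x^2 + 2y^2 ∈ ℤ gives the required form.

2(2h^2 + 2h + 2x^2 + 2y^2) + 1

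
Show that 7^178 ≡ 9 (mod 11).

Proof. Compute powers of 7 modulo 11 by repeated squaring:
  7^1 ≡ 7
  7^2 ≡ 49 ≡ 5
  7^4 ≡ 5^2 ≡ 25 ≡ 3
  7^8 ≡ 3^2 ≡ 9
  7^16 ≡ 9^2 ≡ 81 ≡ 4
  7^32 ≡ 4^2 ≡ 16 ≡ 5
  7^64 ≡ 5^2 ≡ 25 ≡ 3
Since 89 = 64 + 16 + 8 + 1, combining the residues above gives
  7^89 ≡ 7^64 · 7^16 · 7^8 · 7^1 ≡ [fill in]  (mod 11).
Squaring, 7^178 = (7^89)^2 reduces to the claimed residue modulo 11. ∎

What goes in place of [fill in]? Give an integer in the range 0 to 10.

7^64 · 7^16 · 7^8 · 7^1 ≡ 3 · 4 · 9 · 7 = 756.
756 mod 11 = 8, so 7^89 ≡ 8 (mod 11).

8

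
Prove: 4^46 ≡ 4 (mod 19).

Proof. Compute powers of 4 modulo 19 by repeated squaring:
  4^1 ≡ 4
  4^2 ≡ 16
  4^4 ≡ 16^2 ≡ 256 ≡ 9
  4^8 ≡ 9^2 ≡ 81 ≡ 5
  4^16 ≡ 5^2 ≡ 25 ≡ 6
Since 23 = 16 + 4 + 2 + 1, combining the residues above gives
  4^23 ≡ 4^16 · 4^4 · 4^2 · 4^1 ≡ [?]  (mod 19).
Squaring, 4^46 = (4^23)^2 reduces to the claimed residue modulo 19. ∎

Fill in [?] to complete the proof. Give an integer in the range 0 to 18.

Multiply the listed residues: 6 · 9 · 16 · 4 = 54 → 864 → 3456.
Reducing modulo 19: 3456 = 181·19 + 17, so 4^23 ≡ 17.

17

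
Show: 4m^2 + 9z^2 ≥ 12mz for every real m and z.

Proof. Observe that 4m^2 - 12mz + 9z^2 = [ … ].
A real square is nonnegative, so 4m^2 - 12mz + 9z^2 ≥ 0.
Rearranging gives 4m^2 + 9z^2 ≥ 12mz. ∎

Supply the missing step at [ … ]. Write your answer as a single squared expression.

(2m - 3z)^2

4m^2 - 12mz + 9z^2 is a perfect-square trinomial: the outer terms are (2m)^2 and (3z)^2, and the cross term is -2·2m·3z.
So 4m^2 - 12mz + 9z^2 = (2m - 3z)^2 ≥ 0.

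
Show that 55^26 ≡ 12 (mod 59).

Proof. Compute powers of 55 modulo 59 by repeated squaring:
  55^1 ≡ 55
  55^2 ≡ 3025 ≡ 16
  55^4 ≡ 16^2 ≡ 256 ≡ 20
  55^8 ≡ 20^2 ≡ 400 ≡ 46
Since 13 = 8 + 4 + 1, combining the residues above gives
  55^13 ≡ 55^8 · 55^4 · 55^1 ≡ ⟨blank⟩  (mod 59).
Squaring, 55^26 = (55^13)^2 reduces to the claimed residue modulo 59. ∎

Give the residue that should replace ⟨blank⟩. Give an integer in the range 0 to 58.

37

55^8 · 55^4 · 55^1 ≡ 46 · 20 · 55 = 50600.
50600 mod 59 = 37, so 55^13 ≡ 37 (mod 59).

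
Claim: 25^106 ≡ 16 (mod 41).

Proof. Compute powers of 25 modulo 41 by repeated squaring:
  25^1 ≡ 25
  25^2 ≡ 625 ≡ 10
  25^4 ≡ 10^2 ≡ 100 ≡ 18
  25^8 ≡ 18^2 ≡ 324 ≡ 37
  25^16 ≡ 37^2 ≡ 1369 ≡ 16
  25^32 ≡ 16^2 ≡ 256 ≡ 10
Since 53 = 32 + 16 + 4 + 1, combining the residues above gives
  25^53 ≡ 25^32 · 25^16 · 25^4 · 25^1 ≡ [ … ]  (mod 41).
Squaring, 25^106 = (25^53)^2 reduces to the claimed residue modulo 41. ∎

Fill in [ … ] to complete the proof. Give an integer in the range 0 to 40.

4

Multiply the listed residues: 10 · 16 · 18 · 25 = 160 → 2880 → 72000.
Reducing modulo 41: 72000 = 1756·41 + 4, so 25^53 ≡ 4.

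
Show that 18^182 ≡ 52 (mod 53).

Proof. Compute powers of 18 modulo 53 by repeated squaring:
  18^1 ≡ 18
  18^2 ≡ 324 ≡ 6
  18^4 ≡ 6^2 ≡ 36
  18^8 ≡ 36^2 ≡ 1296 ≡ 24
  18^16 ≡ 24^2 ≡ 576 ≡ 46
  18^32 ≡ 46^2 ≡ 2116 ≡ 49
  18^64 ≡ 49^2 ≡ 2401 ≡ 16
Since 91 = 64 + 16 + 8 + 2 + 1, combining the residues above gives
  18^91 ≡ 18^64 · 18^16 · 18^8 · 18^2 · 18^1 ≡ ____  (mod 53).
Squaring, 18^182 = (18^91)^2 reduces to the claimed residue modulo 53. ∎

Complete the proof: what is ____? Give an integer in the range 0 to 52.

18^64 · 18^16 · 18^8 · 18^2 · 18^1 ≡ 16 · 46 · 24 · 6 · 18 = 1907712.
1907712 mod 53 = 30, so 18^91 ≡ 30 (mod 53).

30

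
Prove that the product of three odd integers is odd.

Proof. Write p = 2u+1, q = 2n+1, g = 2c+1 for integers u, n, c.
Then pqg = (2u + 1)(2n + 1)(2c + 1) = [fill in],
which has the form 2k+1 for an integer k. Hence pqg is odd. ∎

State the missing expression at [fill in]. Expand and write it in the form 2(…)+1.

(2u + 1)(2n + 1)(2c + 1) = 8cnu + 4cn + 4cu + 2c + 4nu + 2n + 2u + 1
= 2(4cnu + 2cn + 2cu + c + 2nu + n + u) + 1.
Since 4cnu + 2cn + 2cu + c + 2nu + n + u is an integer, the product is of the form 2k+1 for an integer k.

2(4cnu + 2cn + 2cu + c + 2nu + n + u) + 1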